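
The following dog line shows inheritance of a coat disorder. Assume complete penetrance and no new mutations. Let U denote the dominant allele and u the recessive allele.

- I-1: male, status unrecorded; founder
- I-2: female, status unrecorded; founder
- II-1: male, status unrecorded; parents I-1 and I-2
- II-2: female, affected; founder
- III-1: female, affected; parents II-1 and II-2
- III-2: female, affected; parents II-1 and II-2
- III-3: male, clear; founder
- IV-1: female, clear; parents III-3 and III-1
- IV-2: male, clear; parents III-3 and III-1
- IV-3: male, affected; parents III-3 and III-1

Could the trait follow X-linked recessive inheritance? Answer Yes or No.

Under X-linked recessive, IV-2 (clear, male) cannot arise from III-3 (clear) × III-1 (affected).

No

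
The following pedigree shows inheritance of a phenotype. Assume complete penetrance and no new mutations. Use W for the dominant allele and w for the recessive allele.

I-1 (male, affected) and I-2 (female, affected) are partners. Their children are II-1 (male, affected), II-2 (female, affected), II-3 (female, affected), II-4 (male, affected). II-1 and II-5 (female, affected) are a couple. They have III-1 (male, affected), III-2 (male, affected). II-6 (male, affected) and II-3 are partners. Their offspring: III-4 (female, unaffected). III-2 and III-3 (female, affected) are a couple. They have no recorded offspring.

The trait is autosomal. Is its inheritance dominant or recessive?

dominant

II-6 and II-3 are both affected yet have an unaffected child III-4. Under a recessive model two affected parents are homozygous and every child would be affected, so the trait cannot be recessive.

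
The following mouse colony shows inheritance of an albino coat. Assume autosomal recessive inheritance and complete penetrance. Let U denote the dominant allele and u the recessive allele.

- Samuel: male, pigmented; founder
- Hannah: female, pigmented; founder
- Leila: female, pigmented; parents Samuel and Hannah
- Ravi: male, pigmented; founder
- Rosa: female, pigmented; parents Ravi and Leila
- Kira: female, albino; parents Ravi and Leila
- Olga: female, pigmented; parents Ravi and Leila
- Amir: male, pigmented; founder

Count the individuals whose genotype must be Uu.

Obligate heterozygotes: Leila is pigmented so carries U and passed u to Kira (uu), so Leila is Uu; Ravi is pigmented so carries U and passed u to Kira (uu), so Ravi is Uu.
Every other individual is either homozygous by phenotype or has at least one consistent homozygous assignment, so the count is 2.

2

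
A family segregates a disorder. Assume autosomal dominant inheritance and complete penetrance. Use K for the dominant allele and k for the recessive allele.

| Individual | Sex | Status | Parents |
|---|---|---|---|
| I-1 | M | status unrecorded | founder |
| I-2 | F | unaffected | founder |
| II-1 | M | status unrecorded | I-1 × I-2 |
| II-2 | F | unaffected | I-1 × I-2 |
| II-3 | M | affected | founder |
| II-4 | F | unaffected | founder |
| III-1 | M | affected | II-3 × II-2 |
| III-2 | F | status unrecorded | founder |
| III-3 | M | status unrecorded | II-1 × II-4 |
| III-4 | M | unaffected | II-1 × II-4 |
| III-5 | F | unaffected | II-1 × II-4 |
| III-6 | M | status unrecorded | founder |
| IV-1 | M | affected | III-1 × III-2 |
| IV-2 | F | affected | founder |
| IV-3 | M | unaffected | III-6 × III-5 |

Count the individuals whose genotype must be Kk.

1

Obligate heterozygotes: III-1 is affected so carries K and received k from II-2 (kk), so III-1 is Kk.
Every other individual is either homozygous by phenotype or has at least one consistent homozygous assignment, so the count is 1.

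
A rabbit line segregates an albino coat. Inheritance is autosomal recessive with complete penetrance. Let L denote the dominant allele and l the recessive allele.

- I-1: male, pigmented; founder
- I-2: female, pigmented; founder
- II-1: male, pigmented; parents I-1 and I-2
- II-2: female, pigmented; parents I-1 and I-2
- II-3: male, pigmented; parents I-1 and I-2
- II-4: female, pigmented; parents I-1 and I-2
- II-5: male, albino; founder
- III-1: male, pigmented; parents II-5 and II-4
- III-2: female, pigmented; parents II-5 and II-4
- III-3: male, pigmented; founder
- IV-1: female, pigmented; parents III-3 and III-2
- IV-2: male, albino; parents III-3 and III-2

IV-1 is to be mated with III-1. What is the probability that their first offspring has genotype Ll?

III-3 is pigmented so carries L and passed l to IV-2 (ll), so III-3 is Ll.
III-2 is pigmented so carries L and received l from II-5 (ll), so III-2 is Ll.
IV-1 is a pigmented offspring of III-3 (Ll) × III-2 (Ll), whose cross gives 1/4 LL : 1/2 Ll : 1/4 ll; conditioning on being pigmented, IV-1 is LL with probability 1/3, Ll with probability 2/3.
III-1 is pigmented so carries L and received l from II-5 (ll), so III-1 is Ll.
Summing over parental genotype combinations, P(offspring has genotype Ll) = 1/3·1/2 + 2/3·1/2 = 1/2.

1/2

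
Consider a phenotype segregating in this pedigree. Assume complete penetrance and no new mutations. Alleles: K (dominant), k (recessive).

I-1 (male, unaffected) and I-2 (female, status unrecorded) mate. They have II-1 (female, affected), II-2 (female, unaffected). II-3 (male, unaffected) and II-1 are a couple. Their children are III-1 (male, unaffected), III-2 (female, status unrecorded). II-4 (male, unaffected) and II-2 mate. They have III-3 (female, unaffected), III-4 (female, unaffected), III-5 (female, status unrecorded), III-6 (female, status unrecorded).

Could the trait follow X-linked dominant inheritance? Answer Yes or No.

A consistent assignment under X-linked dominant exists: I-1 X^k Y, I-2 X^K X^k, II-1 X^K X^k, II-2 X^k X^k, II-3 X^k Y, II-4 X^k Y, III-1 X^k Y, III-2 X^K X^k, III-3 X^k X^k, III-4 X^k X^k, III-5 X^k X^k, III-6 X^k X^k.
In this assignment every recorded phenotype matches its genotype and every non-founder's genotype is obtainable from its parents' genotypes, so the pedigree is consistent.

Yes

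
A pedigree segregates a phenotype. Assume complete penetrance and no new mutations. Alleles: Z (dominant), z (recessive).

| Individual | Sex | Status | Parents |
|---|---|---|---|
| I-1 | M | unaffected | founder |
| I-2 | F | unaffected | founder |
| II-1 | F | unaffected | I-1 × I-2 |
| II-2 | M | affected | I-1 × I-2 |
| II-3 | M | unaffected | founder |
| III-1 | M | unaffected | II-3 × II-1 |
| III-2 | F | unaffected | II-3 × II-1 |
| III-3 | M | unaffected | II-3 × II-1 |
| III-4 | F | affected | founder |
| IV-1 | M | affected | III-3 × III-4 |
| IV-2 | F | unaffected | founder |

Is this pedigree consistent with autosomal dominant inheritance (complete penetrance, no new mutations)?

Under autosomal dominant, II-2 (affected, male) cannot arise from I-1 (unaffected) × I-2 (unaffected).

No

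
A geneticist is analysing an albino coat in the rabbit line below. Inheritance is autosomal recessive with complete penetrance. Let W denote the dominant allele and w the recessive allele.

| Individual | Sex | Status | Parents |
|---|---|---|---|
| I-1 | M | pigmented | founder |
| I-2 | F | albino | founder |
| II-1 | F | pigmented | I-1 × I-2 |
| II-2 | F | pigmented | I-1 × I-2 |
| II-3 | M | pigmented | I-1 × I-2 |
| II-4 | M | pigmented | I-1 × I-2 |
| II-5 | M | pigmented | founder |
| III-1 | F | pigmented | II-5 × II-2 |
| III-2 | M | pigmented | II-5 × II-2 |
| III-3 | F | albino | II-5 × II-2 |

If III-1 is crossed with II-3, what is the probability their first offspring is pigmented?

II-5 is pigmented so carries W and passed w to III-3 (ww), so II-5 is Ww.
II-2 is pigmented so carries W and received w from I-2 (ww), so II-2 is Ww.
III-1 is a pigmented offspring of II-5 (Ww) × II-2 (Ww), whose cross gives 1/4 WW : 1/2 Ww : 1/4 ww; conditioning on being pigmented, III-1 is WW with probability 1/3, Ww with probability 2/3.
II-3 is pigmented so carries W and received w from I-2 (ww), so II-3 is Ww.
Summing over parental genotype combinations, P(offspring is pigmented) = 1/3·1 + 2/3·3/4 = 5/6.

5/6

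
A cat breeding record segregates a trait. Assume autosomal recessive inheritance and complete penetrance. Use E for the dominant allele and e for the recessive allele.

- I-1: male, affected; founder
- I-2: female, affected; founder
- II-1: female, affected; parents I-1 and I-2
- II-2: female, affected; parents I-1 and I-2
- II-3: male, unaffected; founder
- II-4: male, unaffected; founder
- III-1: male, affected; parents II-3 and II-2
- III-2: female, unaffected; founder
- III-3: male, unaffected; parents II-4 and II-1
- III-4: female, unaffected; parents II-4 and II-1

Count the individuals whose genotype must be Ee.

3

Obligate heterozygotes: II-3 is unaffected so carries E and passed e to III-1 (ee), so II-3 is Ee; III-3 is unaffected so carries E and received e from II-1 (ee), so III-3 is Ee; III-4 is unaffected so carries E and received e from II-1 (ee), so III-4 is Ee.
Every other individual is either homozygous by phenotype or has at least one consistent homozygous assignment, so the count is 3.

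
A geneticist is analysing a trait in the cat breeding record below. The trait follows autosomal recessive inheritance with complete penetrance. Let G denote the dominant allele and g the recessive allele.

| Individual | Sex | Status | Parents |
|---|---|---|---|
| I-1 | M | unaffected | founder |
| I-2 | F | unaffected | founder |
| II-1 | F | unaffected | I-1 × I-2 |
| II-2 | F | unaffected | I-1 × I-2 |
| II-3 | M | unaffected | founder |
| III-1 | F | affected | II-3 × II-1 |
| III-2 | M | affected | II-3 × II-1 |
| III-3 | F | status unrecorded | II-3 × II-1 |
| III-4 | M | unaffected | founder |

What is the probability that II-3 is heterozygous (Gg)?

II-3 is unaffected so carries G and passed g to III-1 (gg), so II-3 is Gg, giving P(Gg) = 1.

1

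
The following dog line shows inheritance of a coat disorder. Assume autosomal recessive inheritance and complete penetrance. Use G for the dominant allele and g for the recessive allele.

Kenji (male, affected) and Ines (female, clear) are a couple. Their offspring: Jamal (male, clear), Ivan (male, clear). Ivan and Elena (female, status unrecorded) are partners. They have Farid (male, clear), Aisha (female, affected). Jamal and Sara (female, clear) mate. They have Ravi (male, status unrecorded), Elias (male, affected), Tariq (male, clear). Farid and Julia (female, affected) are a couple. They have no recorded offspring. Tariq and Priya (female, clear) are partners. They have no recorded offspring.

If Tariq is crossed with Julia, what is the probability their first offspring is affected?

Jamal is clear so carries G and received g from Kenji (gg), so Jamal is Gg.
Sara is clear so carries G and passed g to Elias (gg), so Sara is Gg.
Tariq is a clear offspring of Jamal (Gg) × Sara (Gg), whose cross gives 1/4 GG : 1/2 Gg : 1/4 gg; conditioning on being clear, Tariq is GG with probability 1/3, Gg with probability 2/3.
Julia is affected, so Julia is gg.
Summing over parental genotype combinations, P(offspring is affected) = 2/3·1/2 = 1/3.

1/3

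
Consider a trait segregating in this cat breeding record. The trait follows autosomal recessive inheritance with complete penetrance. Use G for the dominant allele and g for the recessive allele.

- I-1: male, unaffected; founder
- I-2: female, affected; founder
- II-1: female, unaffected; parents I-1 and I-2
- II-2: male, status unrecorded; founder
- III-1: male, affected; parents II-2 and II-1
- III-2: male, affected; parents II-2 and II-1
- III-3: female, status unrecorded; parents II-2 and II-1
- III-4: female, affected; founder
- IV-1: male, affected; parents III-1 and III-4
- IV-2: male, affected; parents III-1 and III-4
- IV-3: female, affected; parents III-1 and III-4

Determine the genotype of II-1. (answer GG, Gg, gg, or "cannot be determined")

From phenotype alone, II-1 is GG or Gg.
II-1 is unaffected so carries G and received g from I-2 (gg), so II-1 is Gg.

Gg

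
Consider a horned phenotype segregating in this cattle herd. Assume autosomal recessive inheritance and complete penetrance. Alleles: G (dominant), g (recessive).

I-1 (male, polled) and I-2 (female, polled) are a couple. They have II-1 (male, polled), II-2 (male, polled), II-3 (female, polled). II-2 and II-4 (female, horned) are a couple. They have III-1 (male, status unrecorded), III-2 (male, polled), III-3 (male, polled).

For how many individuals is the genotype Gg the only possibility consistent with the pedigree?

Obligate heterozygotes: III-2 is polled so carries G and received g from II-4 (gg), so III-2 is Gg; III-3 is polled so carries G and received g from II-4 (gg), so III-3 is Gg.
Every other individual is either homozygous by phenotype or has at least one consistent homozygous assignment, so the count is 2.

2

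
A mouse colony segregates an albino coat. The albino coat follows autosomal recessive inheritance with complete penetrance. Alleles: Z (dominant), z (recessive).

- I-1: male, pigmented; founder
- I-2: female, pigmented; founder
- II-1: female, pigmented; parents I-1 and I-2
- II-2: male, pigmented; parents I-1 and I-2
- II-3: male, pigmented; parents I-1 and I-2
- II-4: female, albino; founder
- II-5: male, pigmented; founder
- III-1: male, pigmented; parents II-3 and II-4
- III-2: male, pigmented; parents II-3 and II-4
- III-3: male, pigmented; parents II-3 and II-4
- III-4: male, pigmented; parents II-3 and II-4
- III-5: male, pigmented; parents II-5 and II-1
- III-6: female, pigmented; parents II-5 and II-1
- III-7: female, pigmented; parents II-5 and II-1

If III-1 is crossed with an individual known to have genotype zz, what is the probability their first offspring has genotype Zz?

III-1 is pigmented so carries Z and received z from II-4 (zz), so III-1 is Zz.
The cross gives 1/2 Zz : 1/2 zz, so P(offspring has genotype Zz) = 1/2.

1/2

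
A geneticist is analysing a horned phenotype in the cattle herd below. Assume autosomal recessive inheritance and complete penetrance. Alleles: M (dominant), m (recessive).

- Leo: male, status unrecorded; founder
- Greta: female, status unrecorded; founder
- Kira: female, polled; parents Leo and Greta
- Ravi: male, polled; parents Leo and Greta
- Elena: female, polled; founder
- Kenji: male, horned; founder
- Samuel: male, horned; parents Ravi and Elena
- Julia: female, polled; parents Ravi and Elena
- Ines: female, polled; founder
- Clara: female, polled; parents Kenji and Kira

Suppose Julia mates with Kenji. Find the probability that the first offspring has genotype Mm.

2/3

Ravi is polled so carries M and passed m to Samuel (mm), so Ravi is Mm.
Elena is polled so carries M and passed m to Samuel (mm), so Elena is Mm.
Julia is a polled offspring of Ravi (Mm) × Elena (Mm), whose cross gives 1/4 MM : 1/2 Mm : 1/4 mm; conditioning on being polled, Julia is MM with probability 1/3, Mm with probability 2/3.
Kenji is horned, so Kenji is mm.
Summing over parental genotype combinations, P(offspring has genotype Mm) = 1/3·1 + 2/3·1/2 = 2/3.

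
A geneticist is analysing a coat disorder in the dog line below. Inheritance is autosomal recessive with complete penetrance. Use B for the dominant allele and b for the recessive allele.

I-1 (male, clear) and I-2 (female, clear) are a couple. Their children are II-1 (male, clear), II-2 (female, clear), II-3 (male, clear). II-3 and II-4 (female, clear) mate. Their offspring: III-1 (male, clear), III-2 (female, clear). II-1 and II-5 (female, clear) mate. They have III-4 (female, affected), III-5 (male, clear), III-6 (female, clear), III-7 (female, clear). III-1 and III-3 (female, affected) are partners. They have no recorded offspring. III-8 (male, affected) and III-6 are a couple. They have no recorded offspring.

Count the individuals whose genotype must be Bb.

Obligate heterozygotes: II-1 is clear so carries B and passed b to III-4 (bb), so II-1 is Bb; II-5 is clear so carries B and passed b to III-4 (bb), so II-5 is Bb.
Every other individual is either homozygous by phenotype or has at least one consistent homozygous assignment, so the count is 2.

2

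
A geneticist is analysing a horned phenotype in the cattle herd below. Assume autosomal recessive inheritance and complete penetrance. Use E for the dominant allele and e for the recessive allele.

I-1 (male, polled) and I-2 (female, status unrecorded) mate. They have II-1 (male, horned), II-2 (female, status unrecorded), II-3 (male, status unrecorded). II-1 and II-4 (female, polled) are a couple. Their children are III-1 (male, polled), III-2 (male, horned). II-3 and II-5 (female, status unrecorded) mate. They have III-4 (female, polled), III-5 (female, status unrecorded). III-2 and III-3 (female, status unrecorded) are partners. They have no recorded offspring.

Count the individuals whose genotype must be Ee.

Obligate heterozygotes: I-1 is polled so carries E and passed e to II-1 (ee), so I-1 is Ee; II-4 is polled so carries E and passed e to III-2 (ee), so II-4 is Ee; III-1 is polled so carries E and received e from II-1 (ee), so III-1 is Ee.
Every other individual is either homozygous by phenotype or has at least one consistent homozygous assignment, so the count is 3.

3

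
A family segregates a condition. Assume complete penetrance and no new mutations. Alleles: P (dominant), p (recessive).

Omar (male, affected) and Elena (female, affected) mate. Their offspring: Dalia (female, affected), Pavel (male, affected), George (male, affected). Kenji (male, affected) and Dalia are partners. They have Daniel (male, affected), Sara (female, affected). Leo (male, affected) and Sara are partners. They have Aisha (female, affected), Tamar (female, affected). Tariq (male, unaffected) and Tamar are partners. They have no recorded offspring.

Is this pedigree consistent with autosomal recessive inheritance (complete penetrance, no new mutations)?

Yes

A consistent assignment under autosomal recessive exists: Omar pp, Elena pp, Dalia pp, Pavel pp, George pp, Kenji pp, Daniel pp, Sara pp, Leo pp, Aisha pp, Tamar pp, Tariq PP.
In this assignment every recorded phenotype matches its genotype and every non-founder's genotype is obtainable from its parents' genotypes, so the pedigree is consistent.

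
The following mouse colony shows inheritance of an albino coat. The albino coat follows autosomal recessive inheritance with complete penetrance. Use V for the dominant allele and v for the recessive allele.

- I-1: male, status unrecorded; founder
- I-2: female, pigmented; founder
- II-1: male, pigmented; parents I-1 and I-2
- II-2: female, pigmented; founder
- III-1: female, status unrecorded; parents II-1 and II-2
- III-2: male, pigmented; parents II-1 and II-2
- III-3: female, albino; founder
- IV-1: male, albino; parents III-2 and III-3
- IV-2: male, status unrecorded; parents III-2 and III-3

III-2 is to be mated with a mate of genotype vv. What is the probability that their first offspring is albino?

1/2

III-2 is pigmented so carries V and passed v to IV-1 (vv), so III-2 is Vv.
The cross gives 1/2 Vv : 1/2 vv, so P(offspring is albino) = 1/2.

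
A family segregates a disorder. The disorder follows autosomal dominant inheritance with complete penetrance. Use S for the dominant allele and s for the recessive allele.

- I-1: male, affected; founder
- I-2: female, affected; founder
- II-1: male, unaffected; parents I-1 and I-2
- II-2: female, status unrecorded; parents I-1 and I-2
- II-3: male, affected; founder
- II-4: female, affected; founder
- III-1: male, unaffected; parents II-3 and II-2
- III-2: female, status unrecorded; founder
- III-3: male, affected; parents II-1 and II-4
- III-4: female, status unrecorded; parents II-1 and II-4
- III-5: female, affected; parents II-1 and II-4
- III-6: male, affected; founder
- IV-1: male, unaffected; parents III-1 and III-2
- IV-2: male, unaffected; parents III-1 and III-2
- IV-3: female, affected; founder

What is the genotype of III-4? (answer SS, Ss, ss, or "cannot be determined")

cannot be determined

III-4's phenotype is unrecorded, and no parent or child forces a single allele at both positions; consistent genotype assignments exist with III-4 as Ss or ss.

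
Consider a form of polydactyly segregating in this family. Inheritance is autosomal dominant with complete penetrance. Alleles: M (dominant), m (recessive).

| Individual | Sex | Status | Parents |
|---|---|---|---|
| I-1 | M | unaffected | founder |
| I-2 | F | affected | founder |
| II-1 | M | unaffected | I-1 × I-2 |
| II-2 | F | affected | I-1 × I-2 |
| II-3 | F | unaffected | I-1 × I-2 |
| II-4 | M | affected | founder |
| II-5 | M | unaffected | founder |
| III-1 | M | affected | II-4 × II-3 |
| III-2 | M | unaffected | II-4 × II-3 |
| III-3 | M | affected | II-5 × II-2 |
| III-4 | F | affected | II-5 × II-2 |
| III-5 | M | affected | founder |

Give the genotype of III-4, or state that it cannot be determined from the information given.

Mm

From phenotype alone, III-4 is MM or Mm.
III-4 is affected so carries M and received m from II-5 (mm), so III-4 is Mm.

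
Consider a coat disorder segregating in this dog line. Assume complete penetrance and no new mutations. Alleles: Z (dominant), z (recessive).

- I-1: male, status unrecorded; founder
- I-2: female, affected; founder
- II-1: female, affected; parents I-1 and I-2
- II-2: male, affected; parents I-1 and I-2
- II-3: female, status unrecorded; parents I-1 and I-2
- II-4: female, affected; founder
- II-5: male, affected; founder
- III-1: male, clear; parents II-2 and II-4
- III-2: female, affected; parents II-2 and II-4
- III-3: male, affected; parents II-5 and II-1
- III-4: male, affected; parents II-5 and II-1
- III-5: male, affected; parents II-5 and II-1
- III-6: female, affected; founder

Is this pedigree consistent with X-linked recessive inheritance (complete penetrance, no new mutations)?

Under X-linked recessive, III-1 (clear, male) cannot arise from II-2 (affected) × II-4 (affected).

No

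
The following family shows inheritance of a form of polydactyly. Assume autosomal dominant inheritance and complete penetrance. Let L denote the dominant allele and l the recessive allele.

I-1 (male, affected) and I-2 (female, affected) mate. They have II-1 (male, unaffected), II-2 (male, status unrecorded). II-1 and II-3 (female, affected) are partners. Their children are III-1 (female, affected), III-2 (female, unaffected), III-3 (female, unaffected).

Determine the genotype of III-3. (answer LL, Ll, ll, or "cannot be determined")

ll

III-3 is unaffected, so III-3 is ll.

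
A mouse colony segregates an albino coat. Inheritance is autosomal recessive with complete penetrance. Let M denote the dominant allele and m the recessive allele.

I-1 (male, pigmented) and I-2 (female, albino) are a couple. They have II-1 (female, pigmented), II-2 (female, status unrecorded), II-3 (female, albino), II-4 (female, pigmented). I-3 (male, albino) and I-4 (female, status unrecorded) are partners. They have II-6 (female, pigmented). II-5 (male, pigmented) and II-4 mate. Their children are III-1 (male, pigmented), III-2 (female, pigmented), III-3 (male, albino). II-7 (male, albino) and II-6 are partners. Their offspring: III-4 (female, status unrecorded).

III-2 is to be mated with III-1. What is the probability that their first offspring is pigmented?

8/9

II-5 is pigmented so carries M and passed m to III-3 (mm), so II-5 is Mm.
II-4 is pigmented so carries M and received m from I-2 (mm), so II-4 is Mm.
III-2 is a pigmented offspring of II-5 (Mm) × II-4 (Mm), whose cross gives 1/4 MM : 1/2 Mm : 1/4 mm; conditioning on being pigmented, III-2 is MM with probability 1/3, Mm with probability 2/3.
III-1 is a pigmented offspring of II-5 (Mm) × II-4 (Mm), whose cross gives 1/4 MM : 1/2 Mm : 1/4 mm; conditioning on being pigmented, III-1 is MM with probability 1/3, Mm with probability 2/3.
Summing over parental genotype combinations, P(offspring is pigmented) = 1/9·1 + 2/9·1 + 2/9·1 + 4/9·3/4 = 8/9.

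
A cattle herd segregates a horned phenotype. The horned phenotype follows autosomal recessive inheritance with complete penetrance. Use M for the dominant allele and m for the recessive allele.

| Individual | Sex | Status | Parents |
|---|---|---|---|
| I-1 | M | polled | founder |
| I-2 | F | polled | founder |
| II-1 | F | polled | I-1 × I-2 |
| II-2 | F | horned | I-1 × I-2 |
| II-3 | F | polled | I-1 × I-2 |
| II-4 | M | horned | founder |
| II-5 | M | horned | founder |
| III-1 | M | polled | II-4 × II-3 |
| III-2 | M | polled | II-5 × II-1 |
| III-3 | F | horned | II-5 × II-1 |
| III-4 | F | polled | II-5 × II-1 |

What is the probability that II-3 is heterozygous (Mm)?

I-1 is polled so carries M and passed m to II-2 (mm), so I-1 is Mm.
I-2 is polled so carries M and passed m to II-2 (mm), so I-2 is Mm.
Their cross gives offspring ratios 1/4 MM : 1/2 Mm : 1/4 mm. Conditioning on II-3 being polled, P(Mm) = 1/2 / 3/4 = 2/3 before taking II-3's own offspring into account.
II-4 is horned, so II-4 is mm.
Now use II-3's offspring. Probability of each recorded status — polled son III-1: 1/2 if II-3 is Mm, 1 if MM.
Bayes: P(Mm) = 2/3·1/2 / (2/3·1/2 + 1/3·1) = 1/2.

1/2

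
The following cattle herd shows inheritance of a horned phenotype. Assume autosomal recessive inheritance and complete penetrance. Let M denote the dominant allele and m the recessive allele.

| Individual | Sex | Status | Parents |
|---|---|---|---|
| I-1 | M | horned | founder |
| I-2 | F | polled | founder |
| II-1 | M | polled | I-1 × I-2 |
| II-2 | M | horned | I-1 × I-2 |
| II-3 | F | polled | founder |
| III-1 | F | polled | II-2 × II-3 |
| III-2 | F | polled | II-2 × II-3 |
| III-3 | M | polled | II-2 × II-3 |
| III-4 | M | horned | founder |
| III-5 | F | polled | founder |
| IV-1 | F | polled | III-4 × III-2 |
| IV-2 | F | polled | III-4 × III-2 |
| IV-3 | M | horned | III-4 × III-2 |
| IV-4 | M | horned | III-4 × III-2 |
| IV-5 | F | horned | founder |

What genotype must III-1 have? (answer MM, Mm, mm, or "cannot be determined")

Mm

From phenotype alone, III-1 is MM or Mm.
III-1 is polled so carries M and received m from II-2 (mm), so III-1 is Mm.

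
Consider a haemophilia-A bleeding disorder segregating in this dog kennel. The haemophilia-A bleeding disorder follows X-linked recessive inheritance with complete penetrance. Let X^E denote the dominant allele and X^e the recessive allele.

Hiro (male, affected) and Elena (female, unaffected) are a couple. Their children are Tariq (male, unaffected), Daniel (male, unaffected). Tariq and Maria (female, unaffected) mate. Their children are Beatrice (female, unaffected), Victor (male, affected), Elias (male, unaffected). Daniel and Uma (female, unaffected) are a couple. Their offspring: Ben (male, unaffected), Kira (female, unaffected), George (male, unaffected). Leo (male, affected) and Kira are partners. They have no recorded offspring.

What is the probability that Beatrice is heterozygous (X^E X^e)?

1/2

Tariq is unaffected, so Tariq is X^E Y.
Maria is unaffected so carries E and passed e to Victor (X^e Y), so Maria is X^E X^e.
Their cross gives offspring ratios 1/2 X^E X^E : 1/2 X^E X^e. Conditioning on Beatrice being unaffected, P(X^E X^e) = 1/2 / 1 = 1/2.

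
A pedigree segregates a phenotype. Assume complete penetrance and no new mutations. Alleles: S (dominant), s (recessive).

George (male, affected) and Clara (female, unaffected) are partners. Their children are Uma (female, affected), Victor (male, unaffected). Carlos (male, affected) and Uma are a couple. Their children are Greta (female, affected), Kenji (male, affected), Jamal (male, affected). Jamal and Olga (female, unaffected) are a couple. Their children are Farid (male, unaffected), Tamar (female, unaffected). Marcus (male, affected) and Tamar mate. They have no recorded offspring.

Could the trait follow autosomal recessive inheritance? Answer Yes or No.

Yes

A consistent assignment under autosomal recessive exists: George ss, Clara Ss, Uma ss, Victor Ss, Carlos ss, Greta ss, Kenji ss, Jamal ss, Olga SS, Farid Ss, Tamar Ss, Marcus ss.
In this assignment every recorded phenotype matches its genotype and every non-founder's genotype is obtainable from its parents' genotypes, so the pedigree is consistent.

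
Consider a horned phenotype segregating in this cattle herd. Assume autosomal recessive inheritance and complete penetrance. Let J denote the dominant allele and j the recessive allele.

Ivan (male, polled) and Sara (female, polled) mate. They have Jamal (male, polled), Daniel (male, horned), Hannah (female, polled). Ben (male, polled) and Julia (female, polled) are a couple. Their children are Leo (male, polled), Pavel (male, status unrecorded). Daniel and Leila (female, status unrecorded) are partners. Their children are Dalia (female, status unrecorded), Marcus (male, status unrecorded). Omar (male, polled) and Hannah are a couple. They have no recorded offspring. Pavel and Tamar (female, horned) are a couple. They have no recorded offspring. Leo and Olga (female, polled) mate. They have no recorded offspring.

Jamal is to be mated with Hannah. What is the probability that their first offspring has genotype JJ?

Ivan is polled so carries J and passed j to Daniel (jj), so Ivan is Jj.
Sara is polled so carries J and passed j to Daniel (jj), so Sara is Jj.
Jamal is a polled offspring of Ivan (Jj) × Sara (Jj), whose cross gives 1/4 JJ : 1/2 Jj : 1/4 jj; conditioning on being polled, Jamal is JJ with probability 1/3, Jj with probability 2/3.
Hannah is a polled offspring of Ivan (Jj) × Sara (Jj), whose cross gives 1/4 JJ : 1/2 Jj : 1/4 jj; conditioning on being polled, Hannah is JJ with probability 1/3, Jj with probability 2/3.
Summing over parental genotype combinations, P(offspring has genotype JJ) = 1/9·1 + 2/9·1/2 + 2/9·1/2 + 4/9·1/4 = 4/9.

4/9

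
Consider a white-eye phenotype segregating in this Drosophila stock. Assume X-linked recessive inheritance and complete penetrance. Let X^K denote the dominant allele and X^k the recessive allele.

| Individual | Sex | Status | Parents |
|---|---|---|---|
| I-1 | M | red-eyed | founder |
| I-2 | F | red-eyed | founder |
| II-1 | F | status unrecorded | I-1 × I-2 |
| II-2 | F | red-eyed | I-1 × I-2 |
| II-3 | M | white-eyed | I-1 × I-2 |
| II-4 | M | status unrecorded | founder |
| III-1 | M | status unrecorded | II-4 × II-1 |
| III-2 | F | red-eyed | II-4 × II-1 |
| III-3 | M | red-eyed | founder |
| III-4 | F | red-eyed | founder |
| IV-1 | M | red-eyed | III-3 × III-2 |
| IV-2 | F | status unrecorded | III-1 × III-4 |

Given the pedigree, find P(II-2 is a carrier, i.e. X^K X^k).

1/2

I-1 is red-eyed, so I-1 is X^K Y.
I-2 is red-eyed so carries K and passed k to II-3 (X^k Y), so I-2 is X^K X^k.
Their cross gives offspring ratios 1/2 X^K X^K : 1/2 X^K X^k. Conditioning on II-2 being red-eyed, P(X^K X^k) = 1/2 / 1 = 1/2.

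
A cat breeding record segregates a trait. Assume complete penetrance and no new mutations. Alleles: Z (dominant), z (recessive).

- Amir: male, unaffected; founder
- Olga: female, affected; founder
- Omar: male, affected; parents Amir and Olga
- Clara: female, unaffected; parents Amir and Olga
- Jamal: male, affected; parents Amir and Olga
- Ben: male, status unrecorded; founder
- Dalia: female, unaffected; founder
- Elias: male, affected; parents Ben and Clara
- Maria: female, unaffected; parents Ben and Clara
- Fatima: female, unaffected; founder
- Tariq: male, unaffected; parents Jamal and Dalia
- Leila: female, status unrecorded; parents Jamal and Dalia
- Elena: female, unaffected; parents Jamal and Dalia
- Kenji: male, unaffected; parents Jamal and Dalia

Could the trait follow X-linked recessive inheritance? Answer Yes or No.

A consistent assignment under X-linked recessive exists: Amir X^Z Y, Olga X^z X^z, Omar X^z Y, Clara X^Z X^z, Jamal X^z Y, Ben X^Z Y, Dalia X^Z X^Z, Elias X^z Y, Maria X^Z X^Z, Fatima X^Z X^Z, Tariq X^Z Y, Leila X^Z X^z, Elena X^Z X^z, Kenji X^Z Y.
In this assignment every recorded phenotype matches its genotype and every non-founder's genotype is obtainable from its parents' genotypes, so the pedigree is consistent.

Yes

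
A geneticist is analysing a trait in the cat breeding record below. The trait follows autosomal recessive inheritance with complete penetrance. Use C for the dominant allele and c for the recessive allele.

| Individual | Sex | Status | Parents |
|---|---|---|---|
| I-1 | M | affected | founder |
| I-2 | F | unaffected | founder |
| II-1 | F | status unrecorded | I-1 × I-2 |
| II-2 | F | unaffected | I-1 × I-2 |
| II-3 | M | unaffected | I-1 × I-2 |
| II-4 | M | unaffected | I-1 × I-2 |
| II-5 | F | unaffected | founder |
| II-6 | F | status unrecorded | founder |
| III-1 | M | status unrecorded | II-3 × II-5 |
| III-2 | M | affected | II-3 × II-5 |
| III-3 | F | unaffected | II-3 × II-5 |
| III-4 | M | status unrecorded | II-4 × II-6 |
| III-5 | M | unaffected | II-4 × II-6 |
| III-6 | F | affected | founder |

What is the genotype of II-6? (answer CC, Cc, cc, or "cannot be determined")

II-6's phenotype is unrecorded, and no parent or child forces a single allele at both positions; consistent genotype assignments exist with II-6 as CC or Cc or cc.

cannot be determined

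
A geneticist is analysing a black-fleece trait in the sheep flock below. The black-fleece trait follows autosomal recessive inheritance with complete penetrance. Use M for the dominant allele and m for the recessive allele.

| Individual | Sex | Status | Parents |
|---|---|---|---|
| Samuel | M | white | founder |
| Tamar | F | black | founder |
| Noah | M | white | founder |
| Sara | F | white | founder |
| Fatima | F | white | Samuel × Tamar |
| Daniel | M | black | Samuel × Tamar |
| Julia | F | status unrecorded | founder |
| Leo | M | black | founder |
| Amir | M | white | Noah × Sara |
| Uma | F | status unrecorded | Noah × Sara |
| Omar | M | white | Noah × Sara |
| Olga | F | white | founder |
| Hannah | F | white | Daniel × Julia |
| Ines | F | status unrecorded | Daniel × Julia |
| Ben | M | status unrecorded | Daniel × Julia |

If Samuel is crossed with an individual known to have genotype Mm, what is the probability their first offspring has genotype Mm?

Samuel is white so carries M and passed m to Daniel (mm), so Samuel is Mm.
The cross gives 1/4 MM : 1/2 Mm : 1/4 mm, so P(offspring has genotype Mm) = 1/2.

1/2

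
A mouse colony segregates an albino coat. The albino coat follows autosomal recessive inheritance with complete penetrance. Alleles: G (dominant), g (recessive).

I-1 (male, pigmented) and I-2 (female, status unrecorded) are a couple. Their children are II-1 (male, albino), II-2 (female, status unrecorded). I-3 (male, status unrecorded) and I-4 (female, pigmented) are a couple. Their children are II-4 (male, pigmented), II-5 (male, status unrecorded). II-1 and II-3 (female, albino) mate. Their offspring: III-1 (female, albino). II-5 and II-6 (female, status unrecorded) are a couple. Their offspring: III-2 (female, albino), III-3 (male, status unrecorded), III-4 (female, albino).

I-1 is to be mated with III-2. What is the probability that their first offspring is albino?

I-1 is pigmented so carries G and passed g to II-1 (gg), so I-1 is Gg.
III-2 is albino, so III-2 is gg.
The cross gives 1/2 Gg : 1/2 gg, so P(offspring is albino) = 1/2.

1/2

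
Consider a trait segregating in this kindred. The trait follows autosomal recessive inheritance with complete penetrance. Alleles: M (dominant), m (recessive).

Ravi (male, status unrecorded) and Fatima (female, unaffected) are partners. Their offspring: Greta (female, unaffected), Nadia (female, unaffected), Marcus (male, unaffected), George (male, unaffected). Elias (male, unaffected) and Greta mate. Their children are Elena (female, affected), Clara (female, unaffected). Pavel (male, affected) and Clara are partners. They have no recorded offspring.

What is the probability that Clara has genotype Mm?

2/3

Elias is unaffected so carries M and passed m to Elena (mm), so Elias is Mm.
Greta is unaffected so carries M and passed m to Elena (mm), so Greta is Mm.
Their cross gives offspring ratios 1/4 MM : 1/2 Mm : 1/4 mm. Conditioning on Clara being unaffected, P(Mm) = 1/2 / 3/4 = 2/3.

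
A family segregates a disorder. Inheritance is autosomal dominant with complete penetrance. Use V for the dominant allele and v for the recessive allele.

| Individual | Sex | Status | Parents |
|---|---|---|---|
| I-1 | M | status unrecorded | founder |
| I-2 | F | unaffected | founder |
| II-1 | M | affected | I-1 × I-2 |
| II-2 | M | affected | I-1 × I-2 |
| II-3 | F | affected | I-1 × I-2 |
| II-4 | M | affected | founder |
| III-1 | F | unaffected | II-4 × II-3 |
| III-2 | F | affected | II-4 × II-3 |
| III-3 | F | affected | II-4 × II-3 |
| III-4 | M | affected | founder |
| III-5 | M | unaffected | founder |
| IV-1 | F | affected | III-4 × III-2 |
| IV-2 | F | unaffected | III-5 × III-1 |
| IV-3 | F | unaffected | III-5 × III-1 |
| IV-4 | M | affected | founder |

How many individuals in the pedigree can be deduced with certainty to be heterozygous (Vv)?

Obligate heterozygotes: II-1 is affected so carries V and received v from I-2 (vv), so II-1 is Vv; II-2 is affected so carries V and received v from I-2 (vv), so II-2 is Vv; II-3 is affected so carries V and received v from I-2 (vv), so II-3 is Vv; II-4 is affected so carries V and passed v to III-1 (vv), so II-4 is Vv.
Every other individual is either homozygous by phenotype or has at least one consistent homozygous assignment, so the count is 4.

4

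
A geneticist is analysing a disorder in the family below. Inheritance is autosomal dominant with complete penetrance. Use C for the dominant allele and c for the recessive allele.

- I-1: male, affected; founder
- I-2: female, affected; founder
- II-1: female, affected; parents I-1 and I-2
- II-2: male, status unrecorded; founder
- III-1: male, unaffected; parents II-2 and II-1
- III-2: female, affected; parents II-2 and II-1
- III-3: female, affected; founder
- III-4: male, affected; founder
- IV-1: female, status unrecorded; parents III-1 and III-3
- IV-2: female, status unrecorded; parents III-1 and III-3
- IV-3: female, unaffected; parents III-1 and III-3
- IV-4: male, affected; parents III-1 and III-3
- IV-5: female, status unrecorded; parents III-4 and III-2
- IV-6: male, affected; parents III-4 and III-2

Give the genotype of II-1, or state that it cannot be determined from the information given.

From phenotype alone, II-1 is CC or Cc.
II-1 is affected so carries C and passed c to III-1 (cc), so II-1 is Cc.

Cc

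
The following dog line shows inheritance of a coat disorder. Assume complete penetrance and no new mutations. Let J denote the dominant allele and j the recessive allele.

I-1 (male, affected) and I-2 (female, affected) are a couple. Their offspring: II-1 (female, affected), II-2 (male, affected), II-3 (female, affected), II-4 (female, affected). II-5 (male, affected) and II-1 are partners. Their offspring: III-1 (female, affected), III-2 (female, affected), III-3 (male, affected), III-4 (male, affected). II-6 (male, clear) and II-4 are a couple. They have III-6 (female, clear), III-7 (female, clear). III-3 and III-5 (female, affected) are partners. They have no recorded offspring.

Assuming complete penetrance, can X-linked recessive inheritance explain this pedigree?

A consistent assignment under X-linked recessive exists: I-1 X^j Y, I-2 X^j X^j, II-1 X^j X^j, II-2 X^j Y, II-3 X^j X^j, II-4 X^j X^j, II-5 X^j Y, II-6 X^J Y, III-1 X^j X^j, III-2 X^j X^j, III-3 X^j Y, III-4 X^j Y, III-5 X^j X^j, III-6 X^J X^j, III-7 X^J X^j.
In this assignment every recorded phenotype matches its genotype and every non-founder's genotype is obtainable from its parents' genotypes, so the pedigree is consistent.

Yes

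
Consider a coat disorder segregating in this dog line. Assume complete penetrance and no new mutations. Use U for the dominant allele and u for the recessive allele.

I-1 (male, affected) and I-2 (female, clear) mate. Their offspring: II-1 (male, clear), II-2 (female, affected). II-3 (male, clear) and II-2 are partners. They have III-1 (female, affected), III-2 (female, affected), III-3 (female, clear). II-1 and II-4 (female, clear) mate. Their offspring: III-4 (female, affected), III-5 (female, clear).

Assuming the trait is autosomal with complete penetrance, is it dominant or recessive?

II-1 and II-4 are both clear yet have an affected child III-4. Under dominance, an affected child requires at least one affected parent, so the trait cannot be dominant.

recessive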